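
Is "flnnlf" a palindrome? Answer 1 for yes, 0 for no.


Input: flnnlf
Reversed: flnnlf
  Compare pos 0 ('f') with pos 5 ('f'): match
  Compare pos 1 ('l') with pos 4 ('l'): match
  Compare pos 2 ('n') with pos 3 ('n'): match
Result: palindrome

1


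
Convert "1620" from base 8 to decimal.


Input: "1620" in base 8
Positional expansion:
  Digit '1' (value 1) x 8^3 = 512
  Digit '6' (value 6) x 8^2 = 384
  Digit '2' (value 2) x 8^1 = 16
  Digit '0' (value 0) x 8^0 = 0
Sum = 912

912


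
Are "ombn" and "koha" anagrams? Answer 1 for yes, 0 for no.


Strings: "ombn", "koha"
Sorted first:  bmno
Sorted second: ahko
Differ at position 0: 'b' vs 'a' => not anagrams

0


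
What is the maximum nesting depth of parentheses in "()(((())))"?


Input: "()(((())))"
Tracking depth:
  Position 0 '(': depth becomes 1
  Position 1 ')': depth becomes 0
  Position 2 '(': depth becomes 1
  Position 3 '(': depth becomes 2
  Position 4 '(': depth becomes 3
  Position 5 '(': depth becomes 4
  Position 6 ')': depth becomes 3
  Position 7 ')': depth becomes 2
  Position 8 ')': depth becomes 1
  Position 9 ')': depth becomes 0
Maximum depth reached: 4

4


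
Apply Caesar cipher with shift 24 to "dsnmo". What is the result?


Caesar cipher: shift "dsnmo" by 24
  'd' (pos 3) + 24 = pos 1 = 'b'
  's' (pos 18) + 24 = pos 16 = 'q'
  'n' (pos 13) + 24 = pos 11 = 'l'
  'm' (pos 12) + 24 = pos 10 = 'k'
  'o' (pos 14) + 24 = pos 12 = 'm'
Result: bqlkm

bqlkm


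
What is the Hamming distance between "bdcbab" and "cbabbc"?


Comparing "bdcbab" and "cbabbc" position by position:
  Position 0: 'b' vs 'c' => differ
  Position 1: 'd' vs 'b' => differ
  Position 2: 'c' vs 'a' => differ
  Position 3: 'b' vs 'b' => same
  Position 4: 'a' vs 'b' => differ
  Position 5: 'b' vs 'c' => differ
Total differences (Hamming distance): 5

5


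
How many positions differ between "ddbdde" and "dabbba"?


Comparing "ddbdde" and "dabbba" position by position:
  Position 0: 'd' vs 'd' => same
  Position 1: 'd' vs 'a' => DIFFER
  Position 2: 'b' vs 'b' => same
  Position 3: 'd' vs 'b' => DIFFER
  Position 4: 'd' vs 'b' => DIFFER
  Position 5: 'e' vs 'a' => DIFFER
Positions that differ: 4

4


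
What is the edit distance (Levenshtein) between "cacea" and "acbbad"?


Computing edit distance: "cacea" -> "acbbad"
DP table:
           a    c    b    b    a    d
      0    1    2    3    4    5    6
  c   1    1    1    2    3    4    5
  a   2    1    2    2    3    3    4
  c   3    2    1    2    3    4    4
  e   4    3    2    2    3    4    5
  a   5    4    3    3    3    3    4
Edit distance = dp[5][6] = 4

4


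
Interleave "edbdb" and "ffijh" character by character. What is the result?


Interleaving "edbdb" and "ffijh":
  Position 0: 'e' from first, 'f' from second => "ef"
  Position 1: 'd' from first, 'f' from second => "df"
  Position 2: 'b' from first, 'i' from second => "bi"
  Position 3: 'd' from first, 'j' from second => "dj"
  Position 4: 'b' from first, 'h' from second => "bh"
Result: efdfbidjbh

efdfbidjbh


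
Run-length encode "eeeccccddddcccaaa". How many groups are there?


Input: eeeccccddddcccaaa
Scanning for consecutive runs:
  Group 1: 'e' x 3 (positions 0-2)
  Group 2: 'c' x 4 (positions 3-6)
  Group 3: 'd' x 4 (positions 7-10)
  Group 4: 'c' x 3 (positions 11-13)
  Group 5: 'a' x 3 (positions 14-16)
Total groups: 5

5


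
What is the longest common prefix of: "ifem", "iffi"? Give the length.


Words: ifem, iffi
  Position 0: all 'i' => match
  Position 1: all 'f' => match
  Position 2: ('e', 'f') => mismatch, stop
LCP = "if" (length 2)

2


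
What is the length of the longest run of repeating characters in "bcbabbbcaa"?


Input: "bcbabbbcaa"
Scanning for longest run:
  Position 1 ('c'): new char, reset run to 1
  Position 2 ('b'): new char, reset run to 1
  Position 3 ('a'): new char, reset run to 1
  Position 4 ('b'): new char, reset run to 1
  Position 5 ('b'): continues run of 'b', length=2
  Position 6 ('b'): continues run of 'b', length=3
  Position 7 ('c'): new char, reset run to 1
  Position 8 ('a'): new char, reset run to 1
  Position 9 ('a'): continues run of 'a', length=2
Longest run: 'b' with length 3

3


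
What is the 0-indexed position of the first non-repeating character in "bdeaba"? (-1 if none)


Input: bdeaba
Character frequencies:
  'a': 2
  'b': 2
  'd': 1
  'e': 1
Scanning left to right for freq == 1:
  Position 0 ('b'): freq=2, skip
  Position 1 ('d'): unique! => answer = 1

1


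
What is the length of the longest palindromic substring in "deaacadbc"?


Input: "deaacadbc"
Checking substrings for palindromes:
  [3:6] "aca" (len 3) => palindrome
  [2:4] "aa" (len 2) => palindrome
Longest palindromic substring: "aca" with length 3

3


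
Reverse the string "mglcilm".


Input: mglcilm
Reading characters right to left:
  Position 6: 'm'
  Position 5: 'l'
  Position 4: 'i'
  Position 3: 'c'
  Position 2: 'l'
  Position 1: 'g'
  Position 0: 'm'
Reversed: mliclgm

mliclgm


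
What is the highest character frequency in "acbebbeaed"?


Input: acbebbeaed
Character counts:
  'a': 2
  'b': 3
  'c': 1
  'd': 1
  'e': 3
Maximum frequency: 3

3


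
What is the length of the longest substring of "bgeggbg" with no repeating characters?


Input: "bgeggbg"
Sliding window (track last position of each char):
  Position 0 ('b'): window [0,0] length 1 -- new best
  Position 1 ('g'): window [0,1] length 2 -- new best
  Position 2 ('e'): window [0,2] length 3 -- new best
  Position 3 ('g'): repeat (last at 1), move window start to 2
  Position 3 ('g'): window [2,3] length 2
  Position 4 ('g'): repeat (last at 3), move window start to 4
  Position 4 ('g'): window [4,4] length 1
  Position 5 ('b'): window [4,5] length 2
  Position 6 ('g'): repeat (last at 4), move window start to 5
  Position 6 ('g'): window [5,6] length 2
Longest substring with no repeats: "bge" with length 3

3


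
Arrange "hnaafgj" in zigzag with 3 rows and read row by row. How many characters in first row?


Zigzag "hnaafgj" into 3 rows:
Placing characters:
  'h' => row 0
  'n' => row 1
  'a' => row 2
  'a' => row 1
  'f' => row 0
  'g' => row 1
  'j' => row 2
Rows:
  Row 0: "hf"
  Row 1: "nag"
  Row 2: "aj"
First row length: 2

2


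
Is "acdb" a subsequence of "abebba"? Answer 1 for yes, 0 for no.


Check if "acdb" is a subsequence of "abebba"
Greedy scan:
  Position 0 ('a'): matches sub[0] = 'a'
  Position 1 ('b'): no match needed
  Position 2 ('e'): no match needed
  Position 3 ('b'): no match needed
  Position 4 ('b'): no match needed
  Position 5 ('a'): no match needed
Only matched 1/4 characters => not a subsequence

0


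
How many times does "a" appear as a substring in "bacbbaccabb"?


Searching for "a" in "bacbbaccabb"
Scanning each position:
  Position 0: "b" => no
  Position 1: "a" => MATCH
  Position 2: "c" => no
  Position 3: "b" => no
  Position 4: "b" => no
  Position 5: "a" => MATCH
  Position 6: "c" => no
  Position 7: "c" => no
  Position 8: "a" => MATCH
  Position 9: "b" => no
  Position 10: "b" => no
Total occurrences: 3

3


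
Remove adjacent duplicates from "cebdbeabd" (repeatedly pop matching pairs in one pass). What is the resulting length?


Input: cebdbeabd
Stack-based adjacent duplicate removal:
  Read 'c': push. Stack: c
  Read 'e': push. Stack: ce
  Read 'b': push. Stack: ceb
  Read 'd': push. Stack: cebd
  Read 'b': push. Stack: cebdb
  Read 'e': push. Stack: cebdbe
  Read 'a': push. Stack: cebdbea
  Read 'b': push. Stack: cebdbeab
  Read 'd': push. Stack: cebdbeabd
Final stack: "cebdbeabd" (length 9)

9


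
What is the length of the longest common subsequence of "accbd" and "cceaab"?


LCS of "accbd" and "cceaab"
DP table:
           c    c    e    a    a    b
      0    0    0    0    0    0    0
  a   0    0    0    0    1    1    1
  c   0    1    1    1    1    1    1
  c   0    1    2    2    2    2    2
  b   0    1    2    2    2    2    3
  d   0    1    2    2    2    2    3
LCS length = dp[5][6] = 3

3


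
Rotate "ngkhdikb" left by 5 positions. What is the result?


Input: "ngkhdikb", rotate left by 5
First 5 characters: "ngkhd"
Remaining characters: "ikb"
Concatenate remaining + first: "ikb" + "ngkhd" = "ikbngkhd"

ikbngkhd


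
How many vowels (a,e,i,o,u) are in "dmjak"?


Input: dmjak
Checking each character:
  'd' at position 0: consonant
  'm' at position 1: consonant
  'j' at position 2: consonant
  'a' at position 3: vowel (running total: 1)
  'k' at position 4: consonant
Total vowels: 1

1


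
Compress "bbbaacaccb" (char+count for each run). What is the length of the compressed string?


Input: bbbaacaccb
Runs:
  'b' x 3 => "b3"
  'a' x 2 => "a2"
  'c' x 1 => "c1"
  'a' x 1 => "a1"
  'c' x 2 => "c2"
  'b' x 1 => "b1"
Compressed: "b3a2c1a1c2b1"
Compressed length: 12

12


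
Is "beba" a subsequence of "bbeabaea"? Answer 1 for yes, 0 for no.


Check if "beba" is a subsequence of "bbeabaea"
Greedy scan:
  Position 0 ('b'): matches sub[0] = 'b'
  Position 1 ('b'): no match needed
  Position 2 ('e'): matches sub[1] = 'e'
  Position 3 ('a'): no match needed
  Position 4 ('b'): matches sub[2] = 'b'
  Position 5 ('a'): matches sub[3] = 'a'
  Position 6 ('e'): no match needed
  Position 7 ('a'): no match needed
All 4 characters matched => is a subsequence

1


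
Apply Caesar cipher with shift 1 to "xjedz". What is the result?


Caesar cipher: shift "xjedz" by 1
  'x' (pos 23) + 1 = pos 24 = 'y'
  'j' (pos 9) + 1 = pos 10 = 'k'
  'e' (pos 4) + 1 = pos 5 = 'f'
  'd' (pos 3) + 1 = pos 4 = 'e'
  'z' (pos 25) + 1 = pos 0 = 'a'
Result: ykfea

ykfea


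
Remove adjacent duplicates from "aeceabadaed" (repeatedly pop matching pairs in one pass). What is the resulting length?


Input: aeceabadaed
Stack-based adjacent duplicate removal:
  Read 'a': push. Stack: a
  Read 'e': push. Stack: ae
  Read 'c': push. Stack: aec
  Read 'e': push. Stack: aece
  Read 'a': push. Stack: aecea
  Read 'b': push. Stack: aeceab
  Read 'a': push. Stack: aeceaba
  Read 'd': push. Stack: aeceabad
  Read 'a': push. Stack: aeceabada
  Read 'e': push. Stack: aeceabadae
  Read 'd': push. Stack: aeceabadaed
Final stack: "aeceabadaed" (length 11)

11


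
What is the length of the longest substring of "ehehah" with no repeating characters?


Input: "ehehah"
Sliding window (track last position of each char):
  Position 0 ('e'): window [0,0] length 1 -- new best
  Position 1 ('h'): window [0,1] length 2 -- new best
  Position 2 ('e'): repeat (last at 0), move window start to 1
  Position 2 ('e'): window [1,2] length 2
  Position 3 ('h'): repeat (last at 1), move window start to 2
  Position 3 ('h'): window [2,3] length 2
  Position 4 ('a'): window [2,4] length 3 -- new best
  Position 5 ('h'): repeat (last at 3), move window start to 4
  Position 5 ('h'): window [4,5] length 2
Longest substring with no repeats: "eha" with length 3

3


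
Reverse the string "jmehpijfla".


Input: jmehpijfla
Reading characters right to left:
  Position 9: 'a'
  Position 8: 'l'
  Position 7: 'f'
  Position 6: 'j'
  Position 5: 'i'
  Position 4: 'p'
  Position 3: 'h'
  Position 2: 'e'
  Position 1: 'm'
  Position 0: 'j'
Reversed: alfjiphemj

alfjiphemj


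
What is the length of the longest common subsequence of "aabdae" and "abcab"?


LCS of "aabdae" and "abcab"
DP table:
           a    b    c    a    b
      0    0    0    0    0    0
  a   0    1    1    1    1    1
  a   0    1    1    1    2    2
  b   0    1    2    2    2    3
  d   0    1    2    2    2    3
  a   0    1    2    2    3    3
  e   0    1    2    2    3    3
LCS length = dp[6][5] = 3

3


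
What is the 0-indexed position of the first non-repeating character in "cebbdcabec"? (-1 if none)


Input: cebbdcabec
Character frequencies:
  'a': 1
  'b': 3
  'c': 3
  'd': 1
  'e': 2
Scanning left to right for freq == 1:
  Position 0 ('c'): freq=3, skip
  Position 1 ('e'): freq=2, skip
  Position 2 ('b'): freq=3, skip
  Position 3 ('b'): freq=3, skip
  Position 4 ('d'): unique! => answer = 4

4


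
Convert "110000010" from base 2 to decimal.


Input: "110000010" in base 2
Positional expansion:
  Digit '1' (value 1) x 2^8 = 256
  Digit '1' (value 1) x 2^7 = 128
  Digit '0' (value 0) x 2^6 = 0
  Digit '0' (value 0) x 2^5 = 0
  Digit '0' (value 0) x 2^4 = 0
  Digit '0' (value 0) x 2^3 = 0
  Digit '0' (value 0) x 2^2 = 0
  Digit '1' (value 1) x 2^1 = 2
  Digit '0' (value 0) x 2^0 = 0
Sum = 386

386


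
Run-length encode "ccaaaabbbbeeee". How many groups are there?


Input: ccaaaabbbbeeee
Scanning for consecutive runs:
  Group 1: 'c' x 2 (positions 0-1)
  Group 2: 'a' x 4 (positions 2-5)
  Group 3: 'b' x 4 (positions 6-9)
  Group 4: 'e' x 4 (positions 10-13)
Total groups: 4

4


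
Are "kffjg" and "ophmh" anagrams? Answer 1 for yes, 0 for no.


Strings: "kffjg", "ophmh"
Sorted first:  ffgjk
Sorted second: hhmop
Differ at position 0: 'f' vs 'h' => not anagrams

0


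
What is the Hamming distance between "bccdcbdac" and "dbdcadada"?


Comparing "bccdcbdac" and "dbdcadada" position by position:
  Position 0: 'b' vs 'd' => differ
  Position 1: 'c' vs 'b' => differ
  Position 2: 'c' vs 'd' => differ
  Position 3: 'd' vs 'c' => differ
  Position 4: 'c' vs 'a' => differ
  Position 5: 'b' vs 'd' => differ
  Position 6: 'd' vs 'a' => differ
  Position 7: 'a' vs 'd' => differ
  Position 8: 'c' vs 'a' => differ
Total differences (Hamming distance): 9

9


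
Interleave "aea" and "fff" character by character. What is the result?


Interleaving "aea" and "fff":
  Position 0: 'a' from first, 'f' from second => "af"
  Position 1: 'e' from first, 'f' from second => "ef"
  Position 2: 'a' from first, 'f' from second => "af"
Result: afefaf

afefaf


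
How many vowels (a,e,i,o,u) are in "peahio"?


Input: peahio
Checking each character:
  'p' at position 0: consonant
  'e' at position 1: vowel (running total: 1)
  'a' at position 2: vowel (running total: 2)
  'h' at position 3: consonant
  'i' at position 4: vowel (running total: 3)
  'o' at position 5: vowel (running total: 4)
Total vowels: 4

4


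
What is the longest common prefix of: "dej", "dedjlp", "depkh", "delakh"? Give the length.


Words: dej, dedjlp, depkh, delakh
  Position 0: all 'd' => match
  Position 1: all 'e' => match
  Position 2: ('j', 'd', 'p', 'l') => mismatch, stop
LCP = "de" (length 2)

2


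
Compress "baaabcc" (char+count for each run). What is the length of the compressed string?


Input: baaabcc
Runs:
  'b' x 1 => "b1"
  'a' x 3 => "a3"
  'b' x 1 => "b1"
  'c' x 2 => "c2"
Compressed: "b1a3b1c2"
Compressed length: 8

8


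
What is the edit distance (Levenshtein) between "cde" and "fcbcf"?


Computing edit distance: "cde" -> "fcbcf"
DP table:
           f    c    b    c    f
      0    1    2    3    4    5
  c   1    1    1    2    3    4
  d   2    2    2    2    3    4
  e   3    3    3    3    3    4
Edit distance = dp[3][5] = 4

4


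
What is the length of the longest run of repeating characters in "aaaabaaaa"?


Input: "aaaabaaaa"
Scanning for longest run:
  Position 1 ('a'): continues run of 'a', length=2
  Position 2 ('a'): continues run of 'a', length=3
  Position 3 ('a'): continues run of 'a', length=4
  Position 4 ('b'): new char, reset run to 1
  Position 5 ('a'): new char, reset run to 1
  Position 6 ('a'): continues run of 'a', length=2
  Position 7 ('a'): continues run of 'a', length=3
  Position 8 ('a'): continues run of 'a', length=4
Longest run: 'a' with length 4

4


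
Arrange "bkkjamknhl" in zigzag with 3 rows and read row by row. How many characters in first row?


Zigzag "bkkjamknhl" into 3 rows:
Placing characters:
  'b' => row 0
  'k' => row 1
  'k' => row 2
  'j' => row 1
  'a' => row 0
  'm' => row 1
  'k' => row 2
  'n' => row 1
  'h' => row 0
  'l' => row 1
Rows:
  Row 0: "bah"
  Row 1: "kjmnl"
  Row 2: "kk"
First row length: 3

3


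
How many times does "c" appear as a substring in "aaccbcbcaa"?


Searching for "c" in "aaccbcbcaa"
Scanning each position:
  Position 0: "a" => no
  Position 1: "a" => no
  Position 2: "c" => MATCH
  Position 3: "c" => MATCH
  Position 4: "b" => no
  Position 5: "c" => MATCH
  Position 6: "b" => no
  Position 7: "c" => MATCH
  Position 8: "a" => no
  Position 9: "a" => no
Total occurrences: 4

4


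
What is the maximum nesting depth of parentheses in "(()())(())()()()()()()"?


Input: "(()())(())()()()()()()"
Tracking depth:
  Position 0 '(': depth becomes 1
  Position 1 '(': depth becomes 2
  Position 2 ')': depth becomes 1
  Position 3 '(': depth becomes 2
  Position 4 ')': depth becomes 1
  Position 5 ')': depth becomes 0
  Position 6 '(': depth becomes 1
  Position 7 '(': depth becomes 2
  Position 8 ')': depth becomes 1
  Position 9 ')': depth becomes 0
  Position 10 '(': depth becomes 1
  Position 11 ')': depth becomes 0
  Position 12 '(': depth becomes 1
  Position 13 ')': depth becomes 0
  Position 14 '(': depth becomes 1
  Position 15 ')': depth becomes 0
  Position 16 '(': depth becomes 1
  Position 17 ')': depth becomes 0
  Position 18 '(': depth becomes 1
  Position 19 ')': depth becomes 0
  Position 20 '(': depth becomes 1
  Position 21 ')': depth becomes 0
Maximum depth reached: 2

2


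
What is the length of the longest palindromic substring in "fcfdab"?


Input: "fcfdab"
Checking substrings for palindromes:
  [0:3] "fcf" (len 3) => palindrome
Longest palindromic substring: "fcf" with length 3

3


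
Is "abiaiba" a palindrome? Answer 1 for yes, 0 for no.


Input: abiaiba
Reversed: abiaiba
  Compare pos 0 ('a') with pos 6 ('a'): match
  Compare pos 1 ('b') with pos 5 ('b'): match
  Compare pos 2 ('i') with pos 4 ('i'): match
Result: palindrome

1


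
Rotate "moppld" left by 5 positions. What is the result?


Input: "moppld", rotate left by 5
First 5 characters: "moppl"
Remaining characters: "d"
Concatenate remaining + first: "d" + "moppl" = "dmoppl"

dmoppl


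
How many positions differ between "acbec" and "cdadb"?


Comparing "acbec" and "cdadb" position by position:
  Position 0: 'a' vs 'c' => DIFFER
  Position 1: 'c' vs 'd' => DIFFER
  Position 2: 'b' vs 'a' => DIFFER
  Position 3: 'e' vs 'd' => DIFFER
  Position 4: 'c' vs 'b' => DIFFER
Positions that differ: 5

5


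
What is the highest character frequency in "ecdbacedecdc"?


Input: ecdbacedecdc
Character counts:
  'a': 1
  'b': 1
  'c': 4
  'd': 3
  'e': 3
Maximum frequency: 4

4


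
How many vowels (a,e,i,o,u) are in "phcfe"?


Input: phcfe
Checking each character:
  'p' at position 0: consonant
  'h' at position 1: consonant
  'c' at position 2: consonant
  'f' at position 3: consonant
  'e' at position 4: vowel (running total: 1)
Total vowels: 1

1


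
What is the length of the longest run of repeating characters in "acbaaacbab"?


Input: "acbaaacbab"
Scanning for longest run:
  Position 1 ('c'): new char, reset run to 1
  Position 2 ('b'): new char, reset run to 1
  Position 3 ('a'): new char, reset run to 1
  Position 4 ('a'): continues run of 'a', length=2
  Position 5 ('a'): continues run of 'a', length=3
  Position 6 ('c'): new char, reset run to 1
  Position 7 ('b'): new char, reset run to 1
  Position 8 ('a'): new char, reset run to 1
  Position 9 ('b'): new char, reset run to 1
Longest run: 'a' with length 3

3


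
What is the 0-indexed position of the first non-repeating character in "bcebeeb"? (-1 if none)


Input: bcebeeb
Character frequencies:
  'b': 3
  'c': 1
  'e': 3
Scanning left to right for freq == 1:
  Position 0 ('b'): freq=3, skip
  Position 1 ('c'): unique! => answer = 1

1


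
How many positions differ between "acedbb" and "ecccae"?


Comparing "acedbb" and "ecccae" position by position:
  Position 0: 'a' vs 'e' => DIFFER
  Position 1: 'c' vs 'c' => same
  Position 2: 'e' vs 'c' => DIFFER
  Position 3: 'd' vs 'c' => DIFFER
  Position 4: 'b' vs 'a' => DIFFER
  Position 5: 'b' vs 'e' => DIFFER
Positions that differ: 5

5


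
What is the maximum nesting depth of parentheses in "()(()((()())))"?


Input: "()(()((()())))"
Tracking depth:
  Position 0 '(': depth becomes 1
  Position 1 ')': depth becomes 0
  Position 2 '(': depth becomes 1
  Position 3 '(': depth becomes 2
  Position 4 ')': depth becomes 1
  Position 5 '(': depth becomes 2
  Position 6 '(': depth becomes 3
  Position 7 '(': depth becomes 4
  Position 8 ')': depth becomes 3
  Position 9 '(': depth becomes 4
  Position 10 ')': depth becomes 3
  Position 11 ')': depth becomes 2
  Position 12 ')': depth becomes 1
  Position 13 ')': depth becomes 0
Maximum depth reached: 4

4


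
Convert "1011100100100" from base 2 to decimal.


Input: "1011100100100" in base 2
Positional expansion:
  Digit '1' (value 1) x 2^12 = 4096
  Digit '0' (value 0) x 2^11 = 0
  Digit '1' (value 1) x 2^10 = 1024
  Digit '1' (value 1) x 2^9 = 512
  Digit '1' (value 1) x 2^8 = 256
  Digit '0' (value 0) x 2^7 = 0
  Digit '0' (value 0) x 2^6 = 0
  Digit '1' (value 1) x 2^5 = 32
  Digit '0' (value 0) x 2^4 = 0
  Digit '0' (value 0) x 2^3 = 0
  Digit '1' (value 1) x 2^2 = 4
  Digit '0' (value 0) x 2^1 = 0
  Digit '0' (value 0) x 2^0 = 0
Sum = 5924

5924


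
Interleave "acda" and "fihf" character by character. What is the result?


Interleaving "acda" and "fihf":
  Position 0: 'a' from first, 'f' from second => "af"
  Position 1: 'c' from first, 'i' from second => "ci"
  Position 2: 'd' from first, 'h' from second => "dh"
  Position 3: 'a' from first, 'f' from second => "af"
Result: afcidhaf

afcidhaf


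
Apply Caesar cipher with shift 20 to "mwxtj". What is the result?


Caesar cipher: shift "mwxtj" by 20
  'm' (pos 12) + 20 = pos 6 = 'g'
  'w' (pos 22) + 20 = pos 16 = 'q'
  'x' (pos 23) + 20 = pos 17 = 'r'
  't' (pos 19) + 20 = pos 13 = 'n'
  'j' (pos 9) + 20 = pos 3 = 'd'
Result: gqrnd

gqrnd


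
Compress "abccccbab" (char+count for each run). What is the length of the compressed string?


Input: abccccbab
Runs:
  'a' x 1 => "a1"
  'b' x 1 => "b1"
  'c' x 4 => "c4"
  'b' x 1 => "b1"
  'a' x 1 => "a1"
  'b' x 1 => "b1"
Compressed: "a1b1c4b1a1b1"
Compressed length: 12

12


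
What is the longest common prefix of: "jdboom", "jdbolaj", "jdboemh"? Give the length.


Words: jdboom, jdbolaj, jdboemh
  Position 0: all 'j' => match
  Position 1: all 'd' => match
  Position 2: all 'b' => match
  Position 3: all 'o' => match
  Position 4: ('o', 'l', 'e') => mismatch, stop
LCP = "jdbo" (length 4)

4


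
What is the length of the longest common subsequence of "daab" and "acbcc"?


LCS of "daab" and "acbcc"
DP table:
           a    c    b    c    c
      0    0    0    0    0    0
  d   0    0    0    0    0    0
  a   0    1    1    1    1    1
  a   0    1    1    1    1    1
  b   0    1    1    2    2    2
LCS length = dp[4][5] = 2

2


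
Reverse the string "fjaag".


Input: fjaag
Reading characters right to left:
  Position 4: 'g'
  Position 3: 'a'
  Position 2: 'a'
  Position 1: 'j'
  Position 0: 'f'
Reversed: gaajf

gaajf


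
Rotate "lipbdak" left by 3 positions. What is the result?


Input: "lipbdak", rotate left by 3
First 3 characters: "lip"
Remaining characters: "bdak"
Concatenate remaining + first: "bdak" + "lip" = "bdaklip"

bdaklip


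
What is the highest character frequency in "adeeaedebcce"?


Input: adeeaedebcce
Character counts:
  'a': 2
  'b': 1
  'c': 2
  'd': 2
  'e': 5
Maximum frequency: 5

5


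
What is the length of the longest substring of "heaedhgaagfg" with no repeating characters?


Input: "heaedhgaagfg"
Sliding window (track last position of each char):
  Position 0 ('h'): window [0,0] length 1 -- new best
  Position 1 ('e'): window [0,1] length 2 -- new best
  Position 2 ('a'): window [0,2] length 3 -- new best
  Position 3 ('e'): repeat (last at 1), move window start to 2
  Position 3 ('e'): window [2,3] length 2
  Position 4 ('d'): window [2,4] length 3
  Position 5 ('h'): window [2,5] length 4 -- new best
  Position 6 ('g'): window [2,6] length 5 -- new best
  Position 7 ('a'): repeat (last at 2), move window start to 3
  Position 7 ('a'): window [3,7] length 5
  Position 8 ('a'): repeat (last at 7), move window start to 8
  Position 8 ('a'): window [8,8] length 1
  Position 9 ('g'): window [8,9] length 2
  Position 10 ('f'): window [8,10] length 3
  Position 11 ('g'): repeat (last at 9), move window start to 10
  Position 11 ('g'): window [10,11] length 2
Longest substring with no repeats: "aedhg" with length 5

5


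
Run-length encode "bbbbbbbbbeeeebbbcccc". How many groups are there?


Input: bbbbbbbbbeeeebbbcccc
Scanning for consecutive runs:
  Group 1: 'b' x 9 (positions 0-8)
  Group 2: 'e' x 4 (positions 9-12)
  Group 3: 'b' x 3 (positions 13-15)
  Group 4: 'c' x 4 (positions 16-19)
Total groups: 4

4


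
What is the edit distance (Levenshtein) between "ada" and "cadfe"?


Computing edit distance: "ada" -> "cadfe"
DP table:
           c    a    d    f    e
      0    1    2    3    4    5
  a   1    1    1    2    3    4
  d   2    2    2    1    2    3
  a   3    3    2    2    2    3
Edit distance = dp[3][5] = 3

3


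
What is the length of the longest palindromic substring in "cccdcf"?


Input: "cccdcf"
Checking substrings for palindromes:
  [0:3] "ccc" (len 3) => palindrome
  [2:5] "cdc" (len 3) => palindrome
  [0:2] "cc" (len 2) => palindrome
  [1:3] "cc" (len 2) => palindrome
Longest palindromic substring: "ccc" with length 3

3


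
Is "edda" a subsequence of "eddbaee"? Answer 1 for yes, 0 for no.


Check if "edda" is a subsequence of "eddbaee"
Greedy scan:
  Position 0 ('e'): matches sub[0] = 'e'
  Position 1 ('d'): matches sub[1] = 'd'
  Position 2 ('d'): matches sub[2] = 'd'
  Position 3 ('b'): no match needed
  Position 4 ('a'): matches sub[3] = 'a'
  Position 5 ('e'): no match needed
  Position 6 ('e'): no match needed
All 4 characters matched => is a subsequence

1


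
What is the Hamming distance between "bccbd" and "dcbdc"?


Comparing "bccbd" and "dcbdc" position by position:
  Position 0: 'b' vs 'd' => differ
  Position 1: 'c' vs 'c' => same
  Position 2: 'c' vs 'b' => differ
  Position 3: 'b' vs 'd' => differ
  Position 4: 'd' vs 'c' => differ
Total differences (Hamming distance): 4

4


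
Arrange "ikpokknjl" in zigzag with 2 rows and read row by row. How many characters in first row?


Zigzag "ikpokknjl" into 2 rows:
Placing characters:
  'i' => row 0
  'k' => row 1
  'p' => row 0
  'o' => row 1
  'k' => row 0
  'k' => row 1
  'n' => row 0
  'j' => row 1
  'l' => row 0
Rows:
  Row 0: "ipknl"
  Row 1: "kokj"
First row length: 5

5


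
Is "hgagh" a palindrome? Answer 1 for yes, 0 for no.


Input: hgagh
Reversed: hgagh
  Compare pos 0 ('h') with pos 4 ('h'): match
  Compare pos 1 ('g') with pos 3 ('g'): match
Result: palindrome

1


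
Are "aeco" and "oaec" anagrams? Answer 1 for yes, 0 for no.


Strings: "aeco", "oaec"
Sorted first:  aceo
Sorted second: aceo
Sorted forms match => anagrams

1


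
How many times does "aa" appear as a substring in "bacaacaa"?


Searching for "aa" in "bacaacaa"
Scanning each position:
  Position 0: "ba" => no
  Position 1: "ac" => no
  Position 2: "ca" => no
  Position 3: "aa" => MATCH
  Position 4: "ac" => no
  Position 5: "ca" => no
  Position 6: "aa" => MATCH
Total occurrences: 2

2


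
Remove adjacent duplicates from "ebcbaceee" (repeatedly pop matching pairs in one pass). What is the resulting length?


Input: ebcbaceee
Stack-based adjacent duplicate removal:
  Read 'e': push. Stack: e
  Read 'b': push. Stack: eb
  Read 'c': push. Stack: ebc
  Read 'b': push. Stack: ebcb
  Read 'a': push. Stack: ebcba
  Read 'c': push. Stack: ebcbac
  Read 'e': push. Stack: ebcbace
  Read 'e': matches stack top 'e' => pop. Stack: ebcbac
  Read 'e': push. Stack: ebcbace
Final stack: "ebcbace" (length 7)

7


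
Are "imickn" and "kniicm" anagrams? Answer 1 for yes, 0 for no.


Strings: "imickn", "kniicm"
Sorted first:  ciikmn
Sorted second: ciikmn
Sorted forms match => anagrams

1


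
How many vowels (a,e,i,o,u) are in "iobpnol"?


Input: iobpnol
Checking each character:
  'i' at position 0: vowel (running total: 1)
  'o' at position 1: vowel (running total: 2)
  'b' at position 2: consonant
  'p' at position 3: consonant
  'n' at position 4: consonant
  'o' at position 5: vowel (running total: 3)
  'l' at position 6: consonant
Total vowels: 3

3


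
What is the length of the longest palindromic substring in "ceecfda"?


Input: "ceecfda"
Checking substrings for palindromes:
  [0:4] "ceec" (len 4) => palindrome
  [1:3] "ee" (len 2) => palindrome
Longest palindromic substring: "ceec" with length 4

4


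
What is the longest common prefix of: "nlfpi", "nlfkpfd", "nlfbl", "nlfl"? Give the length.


Words: nlfpi, nlfkpfd, nlfbl, nlfl
  Position 0: all 'n' => match
  Position 1: all 'l' => match
  Position 2: all 'f' => match
  Position 3: ('p', 'k', 'b', 'l') => mismatch, stop
LCP = "nlf" (length 3)

3


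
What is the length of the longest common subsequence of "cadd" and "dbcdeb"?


LCS of "cadd" and "dbcdeb"
DP table:
           d    b    c    d    e    b
      0    0    0    0    0    0    0
  c   0    0    0    1    1    1    1
  a   0    0    0    1    1    1    1
  d   0    1    1    1    2    2    2
  d   0    1    1    1    2    2    2
LCS length = dp[4][6] = 2

2


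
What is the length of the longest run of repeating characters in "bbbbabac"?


Input: "bbbbabac"
Scanning for longest run:
  Position 1 ('b'): continues run of 'b', length=2
  Position 2 ('b'): continues run of 'b', length=3
  Position 3 ('b'): continues run of 'b', length=4
  Position 4 ('a'): new char, reset run to 1
  Position 5 ('b'): new char, reset run to 1
  Position 6 ('a'): new char, reset run to 1
  Position 7 ('c'): new char, reset run to 1
Longest run: 'b' with length 4

4


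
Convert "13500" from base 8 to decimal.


Input: "13500" in base 8
Positional expansion:
  Digit '1' (value 1) x 8^4 = 4096
  Digit '3' (value 3) x 8^3 = 1536
  Digit '5' (value 5) x 8^2 = 320
  Digit '0' (value 0) x 8^1 = 0
  Digit '0' (value 0) x 8^0 = 0
Sum = 5952

5952


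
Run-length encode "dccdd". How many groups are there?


Input: dccdd
Scanning for consecutive runs:
  Group 1: 'd' x 1 (positions 0-0)
  Group 2: 'c' x 2 (positions 1-2)
  Group 3: 'd' x 2 (positions 3-4)
Total groups: 3

3


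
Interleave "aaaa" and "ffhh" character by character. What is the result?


Interleaving "aaaa" and "ffhh":
  Position 0: 'a' from first, 'f' from second => "af"
  Position 1: 'a' from first, 'f' from second => "af"
  Position 2: 'a' from first, 'h' from second => "ah"
  Position 3: 'a' from first, 'h' from second => "ah"
Result: afafahah

afafahah


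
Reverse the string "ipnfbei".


Input: ipnfbei
Reading characters right to left:
  Position 6: 'i'
  Position 5: 'e'
  Position 4: 'b'
  Position 3: 'f'
  Position 2: 'n'
  Position 1: 'p'
  Position 0: 'i'
Reversed: iebfnpi

iebfnpi


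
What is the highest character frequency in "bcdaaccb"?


Input: bcdaaccb
Character counts:
  'a': 2
  'b': 2
  'c': 3
  'd': 1
Maximum frequency: 3

3


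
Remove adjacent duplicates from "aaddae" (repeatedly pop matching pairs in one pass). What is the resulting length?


Input: aaddae
Stack-based adjacent duplicate removal:
  Read 'a': push. Stack: a
  Read 'a': matches stack top 'a' => pop. Stack: (empty)
  Read 'd': push. Stack: d
  Read 'd': matches stack top 'd' => pop. Stack: (empty)
  Read 'a': push. Stack: a
  Read 'e': push. Stack: ae
Final stack: "ae" (length 2)

2


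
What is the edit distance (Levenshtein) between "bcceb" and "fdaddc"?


Computing edit distance: "bcceb" -> "fdaddc"
DP table:
           f    d    a    d    d    c
      0    1    2    3    4    5    6
  b   1    1    2    3    4    5    6
  c   2    2    2    3    4    5    5
  c   3    3    3    3    4    5    5
  e   4    4    4    4    4    5    6
  b   5    5    5    5    5    5    6
Edit distance = dp[5][6] = 6

6


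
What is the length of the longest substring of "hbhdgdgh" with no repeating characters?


Input: "hbhdgdgh"
Sliding window (track last position of each char):
  Position 0 ('h'): window [0,0] length 1 -- new best
  Position 1 ('b'): window [0,1] length 2 -- new best
  Position 2 ('h'): repeat (last at 0), move window start to 1
  Position 2 ('h'): window [1,2] length 2
  Position 3 ('d'): window [1,3] length 3 -- new best
  Position 4 ('g'): window [1,4] length 4 -- new best
  Position 5 ('d'): repeat (last at 3), move window start to 4
  Position 5 ('d'): window [4,5] length 2
  Position 6 ('g'): repeat (last at 4), move window start to 5
  Position 6 ('g'): window [5,6] length 2
  Position 7 ('h'): window [5,7] length 3
Longest substring with no repeats: "bhdg" with length 4

4


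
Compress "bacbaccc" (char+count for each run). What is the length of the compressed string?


Input: bacbaccc
Runs:
  'b' x 1 => "b1"
  'a' x 1 => "a1"
  'c' x 1 => "c1"
  'b' x 1 => "b1"
  'a' x 1 => "a1"
  'c' x 3 => "c3"
Compressed: "b1a1c1b1a1c3"
Compressed length: 12

12


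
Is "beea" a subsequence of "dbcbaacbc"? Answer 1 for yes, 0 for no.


Check if "beea" is a subsequence of "dbcbaacbc"
Greedy scan:
  Position 0 ('d'): no match needed
  Position 1 ('b'): matches sub[0] = 'b'
  Position 2 ('c'): no match needed
  Position 3 ('b'): no match needed
  Position 4 ('a'): no match needed
  Position 5 ('a'): no match needed
  Position 6 ('c'): no match needed
  Position 7 ('b'): no match needed
  Position 8 ('c'): no match needed
Only matched 1/4 characters => not a subsequence

0


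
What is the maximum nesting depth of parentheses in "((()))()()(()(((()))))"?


Input: "((()))()()(()(((()))))"
Tracking depth:
  Position 0 '(': depth becomes 1
  Position 1 '(': depth becomes 2
  Position 2 '(': depth becomes 3
  Position 3 ')': depth becomes 2
  Position 4 ')': depth becomes 1
  Position 5 ')': depth becomes 0
  Position 6 '(': depth becomes 1
  Position 7 ')': depth becomes 0
  Position 8 '(': depth becomes 1
  Position 9 ')': depth becomes 0
  Position 10 '(': depth becomes 1
  Position 11 '(': depth becomes 2
  Position 12 ')': depth becomes 1
  Position 13 '(': depth becomes 2
  Position 14 '(': depth becomes 3
  Position 15 '(': depth becomes 4
  Position 16 '(': depth becomes 5
  Position 17 ')': depth becomes 4
  Position 18 ')': depth becomes 3
  Position 19 ')': depth becomes 2
  Position 20 ')': depth becomes 1
  Position 21 ')': depth becomes 0
Maximum depth reached: 5

5


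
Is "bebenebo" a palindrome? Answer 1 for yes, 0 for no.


Input: bebenebo
Reversed: obenebeb
  Compare pos 0 ('b') with pos 7 ('o'): MISMATCH
  Compare pos 1 ('e') with pos 6 ('b'): MISMATCH
  Compare pos 2 ('b') with pos 5 ('e'): MISMATCH
  Compare pos 3 ('e') with pos 4 ('n'): MISMATCH
Result: not a palindrome

0


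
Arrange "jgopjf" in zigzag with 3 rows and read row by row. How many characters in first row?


Zigzag "jgopjf" into 3 rows:
Placing characters:
  'j' => row 0
  'g' => row 1
  'o' => row 2
  'p' => row 1
  'j' => row 0
  'f' => row 1
Rows:
  Row 0: "jj"
  Row 1: "gpf"
  Row 2: "o"
First row length: 2

2


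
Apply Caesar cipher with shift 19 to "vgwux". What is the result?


Caesar cipher: shift "vgwux" by 19
  'v' (pos 21) + 19 = pos 14 = 'o'
  'g' (pos 6) + 19 = pos 25 = 'z'
  'w' (pos 22) + 19 = pos 15 = 'p'
  'u' (pos 20) + 19 = pos 13 = 'n'
  'x' (pos 23) + 19 = pos 16 = 'q'
Result: ozpnq

ozpnq


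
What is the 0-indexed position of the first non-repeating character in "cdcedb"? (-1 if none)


Input: cdcedb
Character frequencies:
  'b': 1
  'c': 2
  'd': 2
  'e': 1
Scanning left to right for freq == 1:
  Position 0 ('c'): freq=2, skip
  Position 1 ('d'): freq=2, skip
  Position 2 ('c'): freq=2, skip
  Position 3 ('e'): unique! => answer = 3

3


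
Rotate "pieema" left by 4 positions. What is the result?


Input: "pieema", rotate left by 4
First 4 characters: "piee"
Remaining characters: "ma"
Concatenate remaining + first: "ma" + "piee" = "mapiee"

mapiee


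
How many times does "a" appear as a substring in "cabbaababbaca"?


Searching for "a" in "cabbaababbaca"
Scanning each position:
  Position 0: "c" => no
  Position 1: "a" => MATCH
  Position 2: "b" => no
  Position 3: "b" => no
  Position 4: "a" => MATCH
  Position 5: "a" => MATCH
  Position 6: "b" => no
  Position 7: "a" => MATCH
  Position 8: "b" => no
  Position 9: "b" => no
  Position 10: "a" => MATCH
  Position 11: "c" => no
  Position 12: "a" => MATCH
Total occurrences: 6

6


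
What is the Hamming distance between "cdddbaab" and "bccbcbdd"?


Comparing "cdddbaab" and "bccbcbdd" position by position:
  Position 0: 'c' vs 'b' => differ
  Position 1: 'd' vs 'c' => differ
  Position 2: 'd' vs 'c' => differ
  Position 3: 'd' vs 'b' => differ
  Position 4: 'b' vs 'c' => differ
  Position 5: 'a' vs 'b' => differ
  Position 6: 'a' vs 'd' => differ
  Position 7: 'b' vs 'd' => differ
Total differences (Hamming distance): 8

8


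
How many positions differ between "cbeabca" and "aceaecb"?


Comparing "cbeabca" and "aceaecb" position by position:
  Position 0: 'c' vs 'a' => DIFFER
  Position 1: 'b' vs 'c' => DIFFER
  Position 2: 'e' vs 'e' => same
  Position 3: 'a' vs 'a' => same
  Position 4: 'b' vs 'e' => DIFFER
  Position 5: 'c' vs 'c' => same
  Position 6: 'a' vs 'b' => DIFFER
Positions that differ: 4

4


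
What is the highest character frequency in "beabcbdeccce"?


Input: beabcbdeccce
Character counts:
  'a': 1
  'b': 3
  'c': 4
  'd': 1
  'e': 3
Maximum frequency: 4

4


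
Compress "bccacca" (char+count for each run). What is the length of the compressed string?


Input: bccacca
Runs:
  'b' x 1 => "b1"
  'c' x 2 => "c2"
  'a' x 1 => "a1"
  'c' x 2 => "c2"
  'a' x 1 => "a1"
Compressed: "b1c2a1c2a1"
Compressed length: 10

10


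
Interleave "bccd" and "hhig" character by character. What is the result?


Interleaving "bccd" and "hhig":
  Position 0: 'b' from first, 'h' from second => "bh"
  Position 1: 'c' from first, 'h' from second => "ch"
  Position 2: 'c' from first, 'i' from second => "ci"
  Position 3: 'd' from first, 'g' from second => "dg"
Result: bhchcidg

bhchcidg


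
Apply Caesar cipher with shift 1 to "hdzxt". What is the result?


Caesar cipher: shift "hdzxt" by 1
  'h' (pos 7) + 1 = pos 8 = 'i'
  'd' (pos 3) + 1 = pos 4 = 'e'
  'z' (pos 25) + 1 = pos 0 = 'a'
  'x' (pos 23) + 1 = pos 24 = 'y'
  't' (pos 19) + 1 = pos 20 = 'u'
Result: ieayu

ieayu


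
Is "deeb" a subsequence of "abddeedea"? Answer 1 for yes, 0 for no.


Check if "deeb" is a subsequence of "abddeedea"
Greedy scan:
  Position 0 ('a'): no match needed
  Position 1 ('b'): no match needed
  Position 2 ('d'): matches sub[0] = 'd'
  Position 3 ('d'): no match needed
  Position 4 ('e'): matches sub[1] = 'e'
  Position 5 ('e'): matches sub[2] = 'e'
  Position 6 ('d'): no match needed
  Position 7 ('e'): no match needed
  Position 8 ('a'): no match needed
Only matched 3/4 characters => not a subsequence

0


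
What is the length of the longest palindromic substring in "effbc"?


Input: "effbc"
Checking substrings for palindromes:
  [1:3] "ff" (len 2) => palindrome
Longest palindromic substring: "ff" with length 2

2


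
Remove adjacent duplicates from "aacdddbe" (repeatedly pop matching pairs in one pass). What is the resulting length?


Input: aacdddbe
Stack-based adjacent duplicate removal:
  Read 'a': push. Stack: a
  Read 'a': matches stack top 'a' => pop. Stack: (empty)
  Read 'c': push. Stack: c
  Read 'd': push. Stack: cd
  Read 'd': matches stack top 'd' => pop. Stack: c
  Read 'd': push. Stack: cd
  Read 'b': push. Stack: cdb
  Read 'e': push. Stack: cdbe
Final stack: "cdbe" (length 4)

4


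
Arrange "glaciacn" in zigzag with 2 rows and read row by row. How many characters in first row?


Zigzag "glaciacn" into 2 rows:
Placing characters:
  'g' => row 0
  'l' => row 1
  'a' => row 0
  'c' => row 1
  'i' => row 0
  'a' => row 1
  'c' => row 0
  'n' => row 1
Rows:
  Row 0: "gaic"
  Row 1: "lcan"
First row length: 4

4
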